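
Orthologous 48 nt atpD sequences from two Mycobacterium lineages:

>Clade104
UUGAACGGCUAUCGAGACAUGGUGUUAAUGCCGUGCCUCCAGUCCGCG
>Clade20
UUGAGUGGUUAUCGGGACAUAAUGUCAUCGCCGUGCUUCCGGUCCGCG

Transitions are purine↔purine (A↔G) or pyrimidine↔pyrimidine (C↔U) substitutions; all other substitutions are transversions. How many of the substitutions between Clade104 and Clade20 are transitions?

The sequences differ at positions 5 (A/G, transition), 6 (C/U, transition), 9 (C/U, transition), 15 (A/G, transition), 21 (G/A, transition), 22 (G/A, transition), 26 (U/C, transition), 28 (A/U, transversion), 29 (U/C, transition), 37 (C/U, transition), 41 (A/G, transition).
Of the 11 differences, 10 transitions and 1 transversion, so the answer is 10.

10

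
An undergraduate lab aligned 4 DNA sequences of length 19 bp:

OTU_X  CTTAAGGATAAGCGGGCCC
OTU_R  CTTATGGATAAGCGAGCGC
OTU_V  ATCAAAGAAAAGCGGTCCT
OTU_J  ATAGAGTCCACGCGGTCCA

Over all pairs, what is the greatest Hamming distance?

12

Pairwise Hamming distances:
  OTU_X vs OTU_R: 3
  OTU_X vs OTU_V: 6
  OTU_X vs OTU_J: 9
  OTU_R vs OTU_V: 9
  OTU_R vs OTU_J: 12
  OTU_V vs OTU_J: 8
The largest is 12, between OTU_R and OTU_J.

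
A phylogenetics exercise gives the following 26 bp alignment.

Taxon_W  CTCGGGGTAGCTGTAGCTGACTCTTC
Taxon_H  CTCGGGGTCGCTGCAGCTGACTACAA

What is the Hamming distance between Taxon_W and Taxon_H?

6

Mismatches occur at site 9 (A/C), site 14 (T/C), site 23 (C/A), site 24 (T/C), site 25 (T/A), site 26 (C/A).
That gives 6 mismatches out of 26 aligned sites, so the Hamming distance is 6.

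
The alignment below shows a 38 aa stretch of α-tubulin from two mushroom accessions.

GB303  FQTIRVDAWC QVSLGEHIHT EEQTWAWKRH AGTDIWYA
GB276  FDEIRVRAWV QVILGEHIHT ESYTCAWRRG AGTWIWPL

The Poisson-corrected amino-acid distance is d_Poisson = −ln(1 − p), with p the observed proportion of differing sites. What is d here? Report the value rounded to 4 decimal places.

0.4187

Mismatches occur at site 2 (Q/D), site 3 (T/E), site 7 (D/R), site 10 (C/V), site 13 (S/I), site 22 (E/S), site 23 (Q/Y), site 25 (W/C), site 28 (K/R), site 30 (H/G), site 34 (D/W), site 37 (Y/P), site 38 (A/L).
p = 13/38 = 0.342105.
d = −ln(1 − 0.342105) = −ln(0.657895) = 0.4187.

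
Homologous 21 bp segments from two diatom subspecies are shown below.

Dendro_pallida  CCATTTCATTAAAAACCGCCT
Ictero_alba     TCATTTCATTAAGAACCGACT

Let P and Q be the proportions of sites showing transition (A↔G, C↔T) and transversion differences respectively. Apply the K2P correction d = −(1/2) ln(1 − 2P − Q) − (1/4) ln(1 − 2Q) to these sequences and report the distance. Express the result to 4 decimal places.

The sequences differ at positions 1 (C/T, transition), 13 (A/G, transition), 19 (C/A, transversion).
Of the 3 differences, 2 transitions and 1 transversion over 21 sites: P = 2/21 = 0.095238, Q = 1/21 = 0.047619.
d = −0.5·ln(0.761905) − 0.25·ln(0.904762) = −0.5·(-0.271933) − 0.25·(-0.100083) = 0.1610.

0.1610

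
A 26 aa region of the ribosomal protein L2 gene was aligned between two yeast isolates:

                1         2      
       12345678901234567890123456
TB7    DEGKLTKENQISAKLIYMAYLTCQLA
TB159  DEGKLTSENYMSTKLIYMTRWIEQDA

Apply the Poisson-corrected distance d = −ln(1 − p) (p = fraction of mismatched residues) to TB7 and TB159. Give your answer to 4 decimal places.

0.4855

The sequences differ at positions 7 (K/S), 10 (Q/Y), 11 (I/M), 13 (A/T), 19 (A/T), 20 (Y/R), 21 (L/W), 22 (T/I), 23 (C/E), 25 (L/D).
p = 10/26 = 0.384615.
d = −ln(1 − 0.384615) = −ln(0.615385) = 0.4855.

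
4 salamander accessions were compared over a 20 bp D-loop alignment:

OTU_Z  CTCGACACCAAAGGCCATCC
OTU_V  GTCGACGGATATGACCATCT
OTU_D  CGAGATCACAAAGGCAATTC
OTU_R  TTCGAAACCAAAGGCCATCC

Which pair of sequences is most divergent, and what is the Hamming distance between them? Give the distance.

Pairwise Hamming distances:
  OTU_Z vs OTU_V: 8
  OTU_Z vs OTU_D: 7
  OTU_Z vs OTU_R: 2
  OTU_V vs OTU_D: 13
  OTU_V vs OTU_R: 9
  OTU_D vs OTU_R: 8
The largest is 13, between OTU_V and OTU_D.

13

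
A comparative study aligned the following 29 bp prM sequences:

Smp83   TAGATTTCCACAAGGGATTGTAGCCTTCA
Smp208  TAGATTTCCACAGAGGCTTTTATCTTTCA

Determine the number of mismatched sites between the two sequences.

Differing sites — 13:A/G; 14:G/A; 17:A/C; 20:G/T; 23:G/T; 25:C/T.
That gives 6 mismatches out of 29 aligned sites, so the Hamming distance is 6.

6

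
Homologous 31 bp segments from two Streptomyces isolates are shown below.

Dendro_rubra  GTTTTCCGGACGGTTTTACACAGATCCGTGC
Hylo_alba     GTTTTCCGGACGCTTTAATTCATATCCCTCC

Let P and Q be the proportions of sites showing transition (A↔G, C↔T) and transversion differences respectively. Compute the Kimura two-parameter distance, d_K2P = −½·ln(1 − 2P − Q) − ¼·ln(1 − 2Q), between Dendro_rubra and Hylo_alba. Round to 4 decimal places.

0.2716

Mismatches occur at site 13 (G/C, transversion), site 17 (T/A, transversion), site 19 (C/T, transition), site 20 (A/T, transversion), site 23 (G/T, transversion), site 28 (G/C, transversion), site 30 (G/C, transversion).
Of the 7 differences, 1 transition and 6 transversions over 31 sites: P = 1/31 = 0.032258, Q = 6/31 = 0.193548.
d = −0.5·ln(0.741936) − 0.25·ln(0.612904) = −0.5·(-0.298492) − 0.25·(-0.489547) = 0.2716.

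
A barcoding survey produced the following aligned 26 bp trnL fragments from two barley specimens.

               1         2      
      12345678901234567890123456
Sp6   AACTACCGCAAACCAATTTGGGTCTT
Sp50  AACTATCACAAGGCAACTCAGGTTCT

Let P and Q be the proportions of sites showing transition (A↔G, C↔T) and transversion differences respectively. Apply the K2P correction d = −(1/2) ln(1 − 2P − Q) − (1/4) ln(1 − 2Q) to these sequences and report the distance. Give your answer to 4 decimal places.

Differing sites — 6:C/T (Ti); 8:G/A (Ti); 12:A/G (Ti); 13:C/G (Tv); 17:T/C (Ti); 19:T/C (Ti); 20:G/A (Ti); 24:C/T (Ti); 25:T/C (Ti).
Of the 9 differences, 8 transitions and 1 transversion over 26 sites: P = 8/26 = 0.307692, Q = 1/26 = 0.038462.
d = −0.5·ln(0.346154) − 0.25·ln(0.923076) = −0.5·(-1.060872) − 0.25·(-0.080044) = 0.5504.

0.5504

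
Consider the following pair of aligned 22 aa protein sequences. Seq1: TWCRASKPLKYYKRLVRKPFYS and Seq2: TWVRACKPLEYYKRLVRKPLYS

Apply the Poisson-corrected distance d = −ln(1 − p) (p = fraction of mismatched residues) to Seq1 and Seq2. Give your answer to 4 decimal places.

The sequences differ at positions 3 (C/V), 6 (S/C), 10 (K/E), 20 (F/L).
p = 4/22 = 0.181818.
d = −ln(1 − 0.181818) = −ln(0.818182) = 0.2007.

0.2007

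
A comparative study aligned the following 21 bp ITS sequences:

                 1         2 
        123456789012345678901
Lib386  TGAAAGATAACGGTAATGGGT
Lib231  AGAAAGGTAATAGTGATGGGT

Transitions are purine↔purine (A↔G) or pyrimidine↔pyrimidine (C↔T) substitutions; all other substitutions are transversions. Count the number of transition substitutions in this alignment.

4

The sequences differ at positions 1 (T/A, transversion), 7 (A/G, transition), 11 (C/T, transition), 12 (G/A, transition), 15 (A/G, transition).
Of the 5 differences, 4 transitions and 1 transversion, so the answer is 4.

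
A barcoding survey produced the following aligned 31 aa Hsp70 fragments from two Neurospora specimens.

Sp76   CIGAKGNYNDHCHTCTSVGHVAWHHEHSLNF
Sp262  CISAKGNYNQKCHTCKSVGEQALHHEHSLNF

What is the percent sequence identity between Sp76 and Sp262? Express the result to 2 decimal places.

77.42%

Mismatches occur at site 3 (G↔S), site 10 (D↔Q), site 11 (H↔K), site 16 (T↔K), site 20 (H↔E), site 21 (V↔Q), site 23 (W↔L).
24 of the 31 sites match, so the percent identity is 24/31 × 100 = 77.42%.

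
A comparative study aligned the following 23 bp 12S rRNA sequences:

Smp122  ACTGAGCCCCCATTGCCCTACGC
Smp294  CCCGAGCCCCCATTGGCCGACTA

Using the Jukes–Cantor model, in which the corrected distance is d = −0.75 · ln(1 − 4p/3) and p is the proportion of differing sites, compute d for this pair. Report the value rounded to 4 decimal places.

0.3206

Differing sites — 1:A/C; 3:T/C; 16:C/G; 19:T/G; 22:G/T; 23:C/A.
p = 6/23 = 0.260870.
d = −0.75 · ln(1 − (4/3)·0.260870) = −0.75 · ln(0.652173) = −0.75 · (-0.427445) = 0.3206.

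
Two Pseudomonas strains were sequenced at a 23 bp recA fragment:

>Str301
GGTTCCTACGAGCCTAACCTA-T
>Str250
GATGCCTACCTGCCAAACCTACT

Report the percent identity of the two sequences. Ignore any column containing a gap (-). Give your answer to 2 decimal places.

77.27%

Excluding the 1 gap column leaves 22 comparable sites.
Differing sites — 2:G/A; 4:T/G; 10:G/C; 11:A/T; 15:T/A.
17 of the 22 comparable sites match, so the percent identity is 17/22 × 100 = 77.27%.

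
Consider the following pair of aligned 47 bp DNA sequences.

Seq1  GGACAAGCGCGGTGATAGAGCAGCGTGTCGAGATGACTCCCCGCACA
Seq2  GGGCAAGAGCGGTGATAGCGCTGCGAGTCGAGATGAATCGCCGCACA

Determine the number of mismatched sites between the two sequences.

The sequences differ at positions 3 (A/G), 8 (C/A), 19 (A/C), 22 (A/T), 26 (T/A), 37 (C/A), 40 (C/G).
That gives 7 mismatches out of 47 aligned sites, so the Hamming distance is 7.

7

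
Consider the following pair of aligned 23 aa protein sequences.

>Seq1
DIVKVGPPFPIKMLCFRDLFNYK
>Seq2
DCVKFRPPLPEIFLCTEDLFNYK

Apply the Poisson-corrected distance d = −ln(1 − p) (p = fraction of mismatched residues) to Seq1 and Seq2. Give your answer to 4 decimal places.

0.4964

Mismatches occur at site 2 (I/C), site 5 (V/F), site 6 (G/R), site 9 (F/L), site 11 (I/E), site 12 (K/I), site 13 (M/F), site 16 (F/T), site 17 (R/E).
p = 9/23 = 0.391304.
d = −ln(1 − 0.391304) = −ln(0.608696) = 0.4964.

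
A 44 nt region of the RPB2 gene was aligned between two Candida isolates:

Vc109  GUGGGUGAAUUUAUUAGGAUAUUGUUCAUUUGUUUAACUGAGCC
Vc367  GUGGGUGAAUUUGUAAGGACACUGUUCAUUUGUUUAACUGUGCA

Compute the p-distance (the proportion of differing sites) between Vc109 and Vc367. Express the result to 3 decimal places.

0.136

Differing sites — 13:A/G; 15:U/A; 20:U/C; 22:U/C; 41:A/U; 44:C/A.
There are 6 differences over 44 sites, so p = 6/44 = 0.136.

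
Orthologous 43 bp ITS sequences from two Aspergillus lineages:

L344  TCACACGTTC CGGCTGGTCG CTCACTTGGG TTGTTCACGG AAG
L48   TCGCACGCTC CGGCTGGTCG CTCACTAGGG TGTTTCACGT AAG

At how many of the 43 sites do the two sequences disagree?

Differing sites — 3:A/G; 8:T/C; 27:T/A; 32:T/G; 33:G/T; 40:G/T.
That gives 6 mismatches out of 43 aligned sites, so the Hamming distance is 6.

6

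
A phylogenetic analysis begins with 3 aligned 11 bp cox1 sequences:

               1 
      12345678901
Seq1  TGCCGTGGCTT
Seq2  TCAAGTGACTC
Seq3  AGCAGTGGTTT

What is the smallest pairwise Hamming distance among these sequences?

3

Pairwise Hamming distances:
  Seq1 vs Seq2: 5
  Seq1 vs Seq3: 3
  Seq2 vs Seq3: 6
The smallest is 3, between Seq1 and Seq3.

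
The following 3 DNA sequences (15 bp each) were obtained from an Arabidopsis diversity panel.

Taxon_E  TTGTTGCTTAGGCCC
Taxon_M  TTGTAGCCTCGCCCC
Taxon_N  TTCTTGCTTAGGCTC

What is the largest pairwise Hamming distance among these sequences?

Pairwise Hamming distances:
  Taxon_E vs Taxon_M: 4
  Taxon_E vs Taxon_N: 2
  Taxon_M vs Taxon_N: 6
The largest is 6, between Taxon_M and Taxon_N.

6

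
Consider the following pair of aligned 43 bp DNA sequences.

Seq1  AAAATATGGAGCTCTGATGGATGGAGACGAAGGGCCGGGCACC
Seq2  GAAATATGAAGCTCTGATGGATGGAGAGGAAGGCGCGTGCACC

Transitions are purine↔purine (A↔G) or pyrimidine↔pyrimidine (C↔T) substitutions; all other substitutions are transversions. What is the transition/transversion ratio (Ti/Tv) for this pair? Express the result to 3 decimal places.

Differing sites — 1:A/G (Ti); 9:G/A (Ti); 28:C/G (Tv); 34:G/C (Tv); 35:C/G (Tv); 38:G/T (Tv).
Of the 6 differences, 2 transitions and 4 transversions, so Ti/Tv = 2/4 = 0.500.

0.500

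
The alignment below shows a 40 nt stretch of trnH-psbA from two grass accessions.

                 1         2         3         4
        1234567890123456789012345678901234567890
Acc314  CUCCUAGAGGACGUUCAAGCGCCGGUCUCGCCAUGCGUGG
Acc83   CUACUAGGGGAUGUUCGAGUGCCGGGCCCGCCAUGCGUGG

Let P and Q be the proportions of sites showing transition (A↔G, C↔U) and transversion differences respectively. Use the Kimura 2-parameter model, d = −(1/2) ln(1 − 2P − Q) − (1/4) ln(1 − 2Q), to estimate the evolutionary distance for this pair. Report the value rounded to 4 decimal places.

0.2047

Mismatches occur at site 3 (C/A, transversion), site 8 (A/G, transition), site 12 (C/U, transition), site 17 (A/G, transition), site 20 (C/U, transition), site 26 (U/G, transversion), site 28 (U/C, transition).
Of the 7 differences, 5 transitions and 2 transversions over 40 sites: P = 5/40 = 0.125000, Q = 2/40 = 0.050000.
d = −0.5·ln(0.700000) − 0.25·ln(0.900000) = −0.5·(-0.356675) − 0.25·(-0.105361) = 0.2047.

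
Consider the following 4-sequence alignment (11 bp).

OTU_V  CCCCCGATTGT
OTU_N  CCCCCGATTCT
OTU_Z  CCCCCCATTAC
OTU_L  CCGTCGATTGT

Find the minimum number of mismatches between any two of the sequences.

Pairwise Hamming distances:
  OTU_V vs OTU_N: 1
  OTU_V vs OTU_Z: 3
  OTU_V vs OTU_L: 2
  OTU_N vs OTU_Z: 3
  OTU_N vs OTU_L: 3
  OTU_Z vs OTU_L: 5
The smallest is 1, between OTU_V and OTU_N.

1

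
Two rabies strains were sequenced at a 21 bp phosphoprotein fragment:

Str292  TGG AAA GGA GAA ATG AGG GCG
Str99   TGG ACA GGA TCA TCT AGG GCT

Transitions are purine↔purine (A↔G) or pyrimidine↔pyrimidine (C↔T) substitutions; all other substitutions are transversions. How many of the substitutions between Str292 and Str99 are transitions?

The sequences differ at positions 5 (A/C, transversion), 10 (G/T, transversion), 11 (A/C, transversion), 13 (A/T, transversion), 14 (T/C, transition), 15 (G/T, transversion), 21 (G/T, transversion).
Of the 7 differences, 1 transition and 6 transversions, so the answer is 1.

1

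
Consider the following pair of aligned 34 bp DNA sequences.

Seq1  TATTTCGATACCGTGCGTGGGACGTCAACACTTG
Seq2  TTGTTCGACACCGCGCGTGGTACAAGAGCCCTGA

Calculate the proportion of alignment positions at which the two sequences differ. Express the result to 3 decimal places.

0.353

Differing sites — 2:A/T; 3:T/G; 9:T/C; 14:T/C; 21:G/T; 24:G/A; 25:T/A; 26:C/G; 28:A/G; 30:A/C; 33:T/G; 34:G/A.
There are 12 differences over 34 sites, so p = 12/34 = 0.353.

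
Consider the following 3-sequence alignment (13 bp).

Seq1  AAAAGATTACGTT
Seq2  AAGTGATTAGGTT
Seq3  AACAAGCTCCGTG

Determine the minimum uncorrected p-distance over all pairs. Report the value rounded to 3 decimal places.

Pairwise Hamming distances:
  Seq1 vs Seq2: 3
  Seq1 vs Seq3: 6
  Seq2 vs Seq3: 8
The smallest is 3 mismatches, between Seq1 and Seq2; p = 3/13 = 0.231.

0.231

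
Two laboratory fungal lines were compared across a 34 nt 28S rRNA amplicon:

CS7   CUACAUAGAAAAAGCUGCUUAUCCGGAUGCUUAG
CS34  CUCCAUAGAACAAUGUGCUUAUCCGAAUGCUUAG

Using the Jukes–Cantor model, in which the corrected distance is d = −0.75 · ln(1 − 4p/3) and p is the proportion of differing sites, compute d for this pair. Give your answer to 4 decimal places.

The sequences differ at positions 3 (A/C), 11 (A/C), 14 (G/U), 15 (C/G), 26 (G/A).
p = 5/34 = 0.147059.
d = −0.75 · ln(1 − (4/3)·0.147059) = −0.75 · ln(0.803921) = −0.75 · (-0.218254) = 0.1637.

0.1637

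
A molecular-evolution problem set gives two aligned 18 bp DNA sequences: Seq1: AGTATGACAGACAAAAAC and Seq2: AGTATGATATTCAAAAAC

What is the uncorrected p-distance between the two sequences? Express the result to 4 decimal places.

0.1667

Differing sites — 8:C/T; 10:G/T; 11:A/T.
There are 3 differences over 18 sites, so p = 3/18 = 0.1667.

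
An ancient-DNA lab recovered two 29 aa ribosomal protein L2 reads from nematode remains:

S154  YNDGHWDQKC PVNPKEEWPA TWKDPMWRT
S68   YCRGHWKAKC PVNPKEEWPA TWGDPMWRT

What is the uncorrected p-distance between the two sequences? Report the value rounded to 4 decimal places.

0.1724

Mismatches occur at site 2 (N→C), site 3 (D→R), site 7 (D→K), site 8 (Q→A), site 23 (K→G).
There are 5 differences over 29 sites, so p = 5/29 = 0.1724.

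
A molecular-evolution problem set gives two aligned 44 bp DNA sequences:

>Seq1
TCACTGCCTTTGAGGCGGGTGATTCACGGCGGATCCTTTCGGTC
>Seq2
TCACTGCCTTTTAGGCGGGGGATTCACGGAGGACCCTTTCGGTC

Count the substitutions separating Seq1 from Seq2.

4

Mismatches occur at site 12 (G→T), site 20 (T→G), site 30 (C→A), site 34 (T→C).
That gives 4 mismatches out of 44 aligned sites, so the Hamming distance is 4.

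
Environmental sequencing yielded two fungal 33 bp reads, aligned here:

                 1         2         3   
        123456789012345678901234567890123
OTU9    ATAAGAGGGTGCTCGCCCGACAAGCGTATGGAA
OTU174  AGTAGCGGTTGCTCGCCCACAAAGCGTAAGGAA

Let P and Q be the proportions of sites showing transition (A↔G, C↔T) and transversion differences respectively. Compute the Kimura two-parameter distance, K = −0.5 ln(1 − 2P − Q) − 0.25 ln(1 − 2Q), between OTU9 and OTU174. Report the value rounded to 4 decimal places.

Differing sites — 2:T/G (Tv); 3:A/T (Tv); 6:A/C (Tv); 9:G/T (Tv); 19:G/A (Ti); 20:A/C (Tv); 21:C/A (Tv); 29:T/A (Tv).
Of the 8 differences, 1 transition and 7 transversions over 33 sites: P = 1/33 = 0.030303, Q = 7/33 = 0.212121.
d = −0.5·ln(0.727273) − 0.25·ln(0.575758) = −0.5·(-0.318453) − 0.25·(-0.552068) = 0.2972.

0.2972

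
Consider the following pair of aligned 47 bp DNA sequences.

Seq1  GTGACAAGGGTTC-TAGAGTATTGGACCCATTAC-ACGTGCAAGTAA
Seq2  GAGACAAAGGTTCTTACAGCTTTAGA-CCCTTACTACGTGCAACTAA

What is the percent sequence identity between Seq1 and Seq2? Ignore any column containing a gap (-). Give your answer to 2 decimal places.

81.82%

Excluding the 3 gap columns leaves 44 comparable sites.
Mismatches occur at site 2 (T↔A), site 8 (G↔A), site 17 (G↔C), site 20 (T↔C), site 21 (A↔T), site 24 (G↔A), site 30 (A↔C), site 44 (G↔C).
36 of the 44 comparable sites match, so the percent identity is 36/44 × 100 = 81.82%.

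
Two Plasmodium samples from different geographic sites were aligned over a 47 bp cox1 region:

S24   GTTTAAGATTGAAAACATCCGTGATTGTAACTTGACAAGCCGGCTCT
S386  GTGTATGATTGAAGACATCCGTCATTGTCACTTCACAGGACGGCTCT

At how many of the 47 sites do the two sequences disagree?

The sequences differ at positions 3 (T/G), 6 (A/T), 14 (A/G), 23 (G/C), 29 (A/C), 34 (G/C), 38 (A/G), 40 (C/A).
That gives 8 mismatches out of 47 aligned sites, so the Hamming distance is 8.

8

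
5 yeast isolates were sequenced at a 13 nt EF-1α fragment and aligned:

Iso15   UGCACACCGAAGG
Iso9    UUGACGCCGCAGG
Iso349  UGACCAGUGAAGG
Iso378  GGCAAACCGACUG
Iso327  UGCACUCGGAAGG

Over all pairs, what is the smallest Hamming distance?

Pairwise Hamming distances:
  Iso15 vs Iso9: 4
  Iso15 vs Iso349: 4
  Iso15 vs Iso378: 4
  Iso15 vs Iso327: 2
  Iso9 vs Iso349: 7
  Iso9 vs Iso378: 8
  Iso9 vs Iso327: 5
  Iso349 vs Iso378: 8
  Iso349 vs Iso327: 5
  Iso378 vs Iso327: 6
The smallest is 2, between Iso15 and Iso327.

2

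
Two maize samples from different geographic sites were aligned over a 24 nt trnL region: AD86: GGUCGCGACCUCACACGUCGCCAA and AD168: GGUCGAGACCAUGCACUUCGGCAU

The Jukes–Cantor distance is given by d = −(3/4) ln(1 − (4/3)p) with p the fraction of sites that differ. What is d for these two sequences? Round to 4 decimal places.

Differing sites — 6:C/A; 11:U/A; 12:C/U; 13:A/G; 17:G/U; 21:C/G; 24:A/U.
p = 7/24 = 0.291667.
d = −0.75 · ln(1 − (4/3)·0.291667) = −0.75 · ln(0.611111) = −0.75 · (-0.492477) = 0.3694.

0.3694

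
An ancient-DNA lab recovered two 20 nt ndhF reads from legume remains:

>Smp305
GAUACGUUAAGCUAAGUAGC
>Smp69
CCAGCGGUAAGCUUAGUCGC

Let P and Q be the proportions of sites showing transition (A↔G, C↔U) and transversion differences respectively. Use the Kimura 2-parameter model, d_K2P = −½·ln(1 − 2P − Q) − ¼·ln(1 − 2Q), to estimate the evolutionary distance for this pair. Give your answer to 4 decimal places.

Differing sites — 1:G/C (Tv); 2:A/C (Tv); 3:U/A (Tv); 4:A/G (Ti); 7:U/G (Tv); 14:A/U (Tv); 18:A/C (Tv).
Of the 7 differences, 1 transition and 6 transversions over 20 sites: P = 1/20 = 0.050000, Q = 6/20 = 0.300000.
d = −0.5·ln(0.600000) − 0.25·ln(0.400000) = −0.5·(-0.510826) − 0.25·(-0.916291) = 0.4845.

0.4845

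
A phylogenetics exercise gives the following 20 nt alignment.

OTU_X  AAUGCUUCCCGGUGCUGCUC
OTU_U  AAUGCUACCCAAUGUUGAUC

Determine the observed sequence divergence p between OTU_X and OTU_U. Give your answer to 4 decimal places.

0.2500

Differing sites — 7:U/A; 11:G/A; 12:G/A; 15:C/U; 18:C/A.
There are 5 differences over 20 sites, so p = 5/20 = 0.2500.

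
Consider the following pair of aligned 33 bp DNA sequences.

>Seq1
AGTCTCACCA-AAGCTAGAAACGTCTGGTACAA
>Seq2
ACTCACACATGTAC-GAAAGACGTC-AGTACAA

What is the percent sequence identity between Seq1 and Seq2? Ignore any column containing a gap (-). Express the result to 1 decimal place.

Excluding the 3 gap columns leaves 30 comparable sites.
Differing sites — 2:G/C; 5:T/A; 9:C/A; 10:A/T; 12:A/T; 14:G/C; 16:T/G; 18:G/A; 20:A/G; 27:G/A.
20 of the 30 comparable sites match, so the percent identity is 20/30 × 100 = 66.7%.

66.7%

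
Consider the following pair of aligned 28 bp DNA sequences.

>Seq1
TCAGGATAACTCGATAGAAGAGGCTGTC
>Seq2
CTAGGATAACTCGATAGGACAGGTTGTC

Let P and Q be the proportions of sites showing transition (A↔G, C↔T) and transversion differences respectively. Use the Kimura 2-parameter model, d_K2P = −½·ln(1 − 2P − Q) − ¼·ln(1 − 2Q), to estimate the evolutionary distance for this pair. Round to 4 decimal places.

The sequences differ at positions 1 (T/C, transition), 2 (C/T, transition), 18 (A/G, transition), 20 (G/C, transversion), 24 (C/T, transition).
Of the 5 differences, 4 transitions and 1 transversion over 28 sites: P = 4/28 = 0.142857, Q = 1/28 = 0.035714.
d = −0.5·ln(0.678572) − 0.25·ln(0.928572) = −0.5·(-0.387765) − 0.25·(-0.074107) = 0.2124.

0.2124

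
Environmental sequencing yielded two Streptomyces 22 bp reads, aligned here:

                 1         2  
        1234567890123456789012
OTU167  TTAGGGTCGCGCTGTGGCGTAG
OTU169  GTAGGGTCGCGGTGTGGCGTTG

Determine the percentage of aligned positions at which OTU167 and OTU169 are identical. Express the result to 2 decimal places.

Mismatches occur at site 1 (T↔G), site 12 (C↔G), site 21 (A↔T).
19 of the 22 sites match, so the percent identity is 19/22 × 100 = 86.36%.

86.36%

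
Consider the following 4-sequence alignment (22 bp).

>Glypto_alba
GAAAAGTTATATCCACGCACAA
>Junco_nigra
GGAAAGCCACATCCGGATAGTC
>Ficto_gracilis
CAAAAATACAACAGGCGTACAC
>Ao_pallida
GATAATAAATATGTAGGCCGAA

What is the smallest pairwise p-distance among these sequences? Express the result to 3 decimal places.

Pairwise Hamming distances:
  Glypto_alba vs Junco_nigra: 11
  Glypto_alba vs Ficto_gracilis: 11
  Glypto_alba vs Ao_pallida: 9
  Junco_nigra vs Ficto_gracilis: 14
  Junco_nigra vs Ao_pallida: 14
  Ficto_gracilis vs Ao_pallida: 15
The smallest is 9 mismatches, between Glypto_alba and Ao_pallida; p = 9/22 = 0.409.

0.409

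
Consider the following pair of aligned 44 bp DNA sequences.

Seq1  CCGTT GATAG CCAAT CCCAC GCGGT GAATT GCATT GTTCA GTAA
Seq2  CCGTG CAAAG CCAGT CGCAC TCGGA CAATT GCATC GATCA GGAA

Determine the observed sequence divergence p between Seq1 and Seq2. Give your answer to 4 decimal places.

0.2500

The sequences differ at positions 5 (T/G), 6 (G/C), 8 (T/A), 14 (A/G), 17 (C/G), 21 (G/T), 25 (T/A), 26 (G/C), 35 (T/C), 37 (T/A), 42 (T/G).
There are 11 differences over 44 sites, so p = 11/44 = 0.2500.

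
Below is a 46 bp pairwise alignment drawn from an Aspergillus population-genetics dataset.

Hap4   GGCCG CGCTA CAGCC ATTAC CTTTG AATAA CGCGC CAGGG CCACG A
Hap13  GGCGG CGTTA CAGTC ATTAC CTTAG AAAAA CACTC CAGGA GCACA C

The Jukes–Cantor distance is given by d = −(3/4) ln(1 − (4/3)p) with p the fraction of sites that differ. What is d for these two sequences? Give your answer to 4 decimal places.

0.2880

Mismatches occur at site 4 (C→G), site 8 (C→T), site 14 (C→T), site 24 (T→A), site 28 (T→A), site 32 (G→A), site 34 (G→T), site 40 (G→A), site 41 (C→G), site 45 (G→A), site 46 (A→C).
p = 11/46 = 0.239130.
d = −0.75 · ln(1 − (4/3)·0.239130) = −0.75 · ln(0.681160) = −0.75 · (-0.383958) = 0.2880.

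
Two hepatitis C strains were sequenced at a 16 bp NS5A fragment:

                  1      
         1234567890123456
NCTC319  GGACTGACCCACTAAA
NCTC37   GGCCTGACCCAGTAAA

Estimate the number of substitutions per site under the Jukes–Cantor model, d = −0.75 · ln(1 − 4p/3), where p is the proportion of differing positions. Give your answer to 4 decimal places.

0.1367

The sequences differ at positions 3 (A/C), 12 (C/G).
p = 2/16 = 0.125000.
d = −0.75 · ln(1 − (4/3)·0.125000) = −0.75 · ln(0.833333) = −0.75 · (-0.182322) = 0.1367.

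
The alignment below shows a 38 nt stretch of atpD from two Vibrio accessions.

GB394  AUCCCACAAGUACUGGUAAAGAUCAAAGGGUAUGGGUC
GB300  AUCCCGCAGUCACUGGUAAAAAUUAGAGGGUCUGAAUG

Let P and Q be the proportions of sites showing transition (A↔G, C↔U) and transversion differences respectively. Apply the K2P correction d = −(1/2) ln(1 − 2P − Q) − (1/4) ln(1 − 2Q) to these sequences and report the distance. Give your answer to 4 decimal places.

0.3895

Mismatches occur at site 6 (A↔G, transition), site 9 (A↔G, transition), site 10 (G↔U, transversion), site 11 (U↔C, transition), site 21 (G↔A, transition), site 24 (C↔U, transition), site 26 (A↔G, transition), site 32 (A↔C, transversion), site 35 (G↔A, transition), site 36 (G↔A, transition), site 38 (C↔G, transversion).
Of the 11 differences, 8 transitions and 3 transversions over 38 sites: P = 8/38 = 0.210526, Q = 3/38 = 0.078947.
d = −0.5·ln(0.500001) − 0.25·ln(0.842106) = −0.5·(-0.693145) − 0.25·(-0.171849) = 0.3895.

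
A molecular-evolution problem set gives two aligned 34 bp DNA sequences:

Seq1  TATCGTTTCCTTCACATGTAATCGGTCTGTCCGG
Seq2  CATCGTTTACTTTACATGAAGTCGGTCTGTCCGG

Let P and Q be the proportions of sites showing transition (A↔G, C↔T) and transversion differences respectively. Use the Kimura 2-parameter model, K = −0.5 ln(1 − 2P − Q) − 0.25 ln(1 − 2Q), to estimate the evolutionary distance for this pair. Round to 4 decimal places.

The sequences differ at positions 1 (T/C, transition), 9 (C/A, transversion), 13 (C/T, transition), 19 (T/A, transversion), 21 (A/G, transition).
Of the 5 differences, 3 transitions and 2 transversions over 34 sites: P = 3/34 = 0.088235, Q = 2/34 = 0.058824.
d = −0.5·ln(0.764706) − 0.25·ln(0.882352) = −0.5·(-0.268264) − 0.25·(-0.125164) = 0.1654.

0.1654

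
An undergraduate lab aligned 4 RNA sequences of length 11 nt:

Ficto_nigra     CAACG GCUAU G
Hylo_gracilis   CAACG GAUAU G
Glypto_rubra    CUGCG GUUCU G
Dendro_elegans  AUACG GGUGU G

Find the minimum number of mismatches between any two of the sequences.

Pairwise Hamming distances:
  Ficto_nigra vs Hylo_gracilis: 1
  Ficto_nigra vs Glypto_rubra: 4
  Ficto_nigra vs Dendro_elegans: 4
  Hylo_gracilis vs Glypto_rubra: 4
  Hylo_gracilis vs Dendro_elegans: 4
  Glypto_rubra vs Dendro_elegans: 4
The smallest is 1, between Ficto_nigra and Hylo_gracilis.

1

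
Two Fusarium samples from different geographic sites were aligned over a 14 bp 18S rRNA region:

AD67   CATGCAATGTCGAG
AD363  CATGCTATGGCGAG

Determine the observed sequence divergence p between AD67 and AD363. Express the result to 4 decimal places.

The sequences differ at positions 6 (A/T), 10 (T/G).
There are 2 differences over 14 sites, so p = 2/14 = 0.1429.

0.1429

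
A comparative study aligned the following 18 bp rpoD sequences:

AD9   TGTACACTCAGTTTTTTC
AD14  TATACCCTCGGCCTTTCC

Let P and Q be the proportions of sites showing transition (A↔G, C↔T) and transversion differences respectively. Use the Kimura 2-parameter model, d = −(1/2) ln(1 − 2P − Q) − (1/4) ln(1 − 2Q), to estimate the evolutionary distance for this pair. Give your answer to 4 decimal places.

Differing sites — 2:G/A (Ti); 6:A/C (Tv); 10:A/G (Ti); 12:T/C (Ti); 13:T/C (Ti); 17:T/C (Ti).
Of the 6 differences, 5 transitions and 1 transversion over 18 sites: P = 5/18 = 0.277778, Q = 1/18 = 0.055556.
d = −0.5·ln(0.388888) − 0.25·ln(0.888888) = −0.5·(-0.944464) − 0.25·(-0.117784) = 0.5017.

0.5017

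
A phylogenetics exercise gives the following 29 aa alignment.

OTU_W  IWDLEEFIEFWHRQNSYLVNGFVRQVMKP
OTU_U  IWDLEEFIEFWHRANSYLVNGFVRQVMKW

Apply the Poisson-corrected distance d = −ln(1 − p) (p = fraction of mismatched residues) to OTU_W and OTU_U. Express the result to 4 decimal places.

Differing sites — 14:Q/A; 29:P/W.
p = 2/29 = 0.068966.
d = −ln(1 − 0.068966) = −ln(0.931034) = 0.0715.

0.0715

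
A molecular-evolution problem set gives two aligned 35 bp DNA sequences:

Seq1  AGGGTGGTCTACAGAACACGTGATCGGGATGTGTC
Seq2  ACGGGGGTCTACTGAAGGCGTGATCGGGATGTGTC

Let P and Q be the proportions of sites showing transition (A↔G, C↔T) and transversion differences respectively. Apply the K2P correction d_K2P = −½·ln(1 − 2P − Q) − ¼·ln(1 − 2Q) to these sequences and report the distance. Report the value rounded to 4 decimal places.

0.1589

Differing sites — 2:G/C (Tv); 5:T/G (Tv); 13:A/T (Tv); 17:C/G (Tv); 18:A/G (Ti).
Of the 5 differences, 1 transition and 4 transversions over 35 sites: P = 1/35 = 0.028571, Q = 4/35 = 0.114286.
d = −0.5·ln(0.828572) − 0.25·ln(0.771428) = −0.5·(-0.188052) − 0.25·(-0.259512) = 0.1589.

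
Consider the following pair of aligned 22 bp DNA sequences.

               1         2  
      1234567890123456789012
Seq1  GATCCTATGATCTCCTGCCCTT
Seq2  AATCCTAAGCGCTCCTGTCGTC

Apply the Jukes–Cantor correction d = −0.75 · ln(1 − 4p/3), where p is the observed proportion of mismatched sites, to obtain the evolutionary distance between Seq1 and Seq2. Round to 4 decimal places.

0.4141

The sequences differ at positions 1 (G/A), 8 (T/A), 10 (A/C), 11 (T/G), 18 (C/T), 20 (C/G), 22 (T/C).
p = 7/22 = 0.318182.
d = −0.75 · ln(1 − (4/3)·0.318182) = −0.75 · ln(0.575757) = −0.75 · (-0.552070) = 0.4141.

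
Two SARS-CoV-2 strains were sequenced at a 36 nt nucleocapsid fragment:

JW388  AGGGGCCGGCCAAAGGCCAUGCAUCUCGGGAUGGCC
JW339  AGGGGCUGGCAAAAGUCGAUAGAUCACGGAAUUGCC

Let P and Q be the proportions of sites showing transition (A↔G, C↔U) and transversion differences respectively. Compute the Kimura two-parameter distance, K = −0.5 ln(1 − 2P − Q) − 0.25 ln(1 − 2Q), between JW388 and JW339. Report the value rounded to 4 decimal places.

0.3041

Differing sites — 7:C/U (Ti); 11:C/A (Tv); 16:G/U (Tv); 18:C/G (Tv); 21:G/A (Ti); 22:C/G (Tv); 26:U/A (Tv); 30:G/A (Ti); 33:G/U (Tv).
Of the 9 differences, 3 transitions and 6 transversions over 36 sites: P = 3/36 = 0.083333, Q = 6/36 = 0.166667.
d = −0.5·ln(0.666667) − 0.25·ln(0.666666) = −0.5·(-0.405465) − 0.25·(-0.405466) = 0.3041.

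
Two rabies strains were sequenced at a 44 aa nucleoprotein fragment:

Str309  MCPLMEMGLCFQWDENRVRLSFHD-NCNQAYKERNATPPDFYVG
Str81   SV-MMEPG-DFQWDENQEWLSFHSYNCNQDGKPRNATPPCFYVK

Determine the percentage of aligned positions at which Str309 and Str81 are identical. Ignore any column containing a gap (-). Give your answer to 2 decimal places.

Excluding the 3 gap columns leaves 41 comparable sites.
Differing sites — 1:M/S; 2:C/V; 4:L/M; 7:M/P; 10:C/D; 17:R/Q; 18:V/E; 19:R/W; 24:D/S; 30:A/D; 31:Y/G; 33:E/P; 40:D/C; 44:G/K.
27 of the 41 comparable sites match, so the percent identity is 27/41 × 100 = 65.85%.

65.85%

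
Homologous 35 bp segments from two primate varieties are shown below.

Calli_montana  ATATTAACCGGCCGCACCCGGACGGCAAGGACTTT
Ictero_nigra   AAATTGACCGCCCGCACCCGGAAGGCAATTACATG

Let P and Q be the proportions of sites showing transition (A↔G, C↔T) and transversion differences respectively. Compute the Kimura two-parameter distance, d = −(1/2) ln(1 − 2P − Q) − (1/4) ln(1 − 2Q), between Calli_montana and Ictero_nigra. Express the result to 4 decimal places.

Differing sites — 2:T/A (Tv); 6:A/G (Ti); 11:G/C (Tv); 23:C/A (Tv); 29:G/T (Tv); 30:G/T (Tv); 33:T/A (Tv); 35:T/G (Tv).
Of the 8 differences, 1 transition and 7 transversions over 35 sites: P = 1/35 = 0.028571, Q = 7/35 = 0.200000.
d = −0.5·ln(0.742858) − 0.25·ln(0.600000) = −0.5·(-0.297250) − 0.25·(-0.510826) = 0.2763.

0.2763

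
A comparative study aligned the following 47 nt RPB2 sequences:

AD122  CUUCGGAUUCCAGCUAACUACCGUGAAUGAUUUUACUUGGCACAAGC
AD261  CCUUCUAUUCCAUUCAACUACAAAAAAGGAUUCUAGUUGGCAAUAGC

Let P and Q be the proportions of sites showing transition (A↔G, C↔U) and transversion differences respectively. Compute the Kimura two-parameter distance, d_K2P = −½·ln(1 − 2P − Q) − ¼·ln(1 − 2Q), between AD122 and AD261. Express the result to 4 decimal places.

Mismatches occur at site 2 (U/C, transition), site 4 (C/U, transition), site 5 (G/C, transversion), site 6 (G/U, transversion), site 13 (G/U, transversion), site 14 (C/U, transition), site 15 (U/C, transition), site 22 (C/A, transversion), site 23 (G/A, transition), site 24 (U/A, transversion), site 25 (G/A, transition), site 28 (U/G, transversion), site 33 (U/C, transition), site 36 (C/G, transversion), site 43 (C/A, transversion), site 44 (A/U, transversion).
Of the 16 differences, 7 transitions and 9 transversions over 47 sites: P = 7/47 = 0.148936, Q = 9/47 = 0.191489.
d = −0.5·ln(0.510639) − 0.25·ln(0.617022) = −0.5·(-0.672092) − 0.25·(-0.482851) = 0.4568.

0.4568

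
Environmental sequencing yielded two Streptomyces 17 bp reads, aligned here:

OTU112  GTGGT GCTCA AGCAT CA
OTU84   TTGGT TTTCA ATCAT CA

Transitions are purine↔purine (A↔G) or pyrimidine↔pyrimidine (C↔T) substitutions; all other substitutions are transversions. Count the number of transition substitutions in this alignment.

Differing sites — 1:G/T (Tv); 6:G/T (Tv); 7:C/T (Ti); 12:G/T (Tv).
Of the 4 differences, 1 transition and 3 transversions, so the answer is 1.

1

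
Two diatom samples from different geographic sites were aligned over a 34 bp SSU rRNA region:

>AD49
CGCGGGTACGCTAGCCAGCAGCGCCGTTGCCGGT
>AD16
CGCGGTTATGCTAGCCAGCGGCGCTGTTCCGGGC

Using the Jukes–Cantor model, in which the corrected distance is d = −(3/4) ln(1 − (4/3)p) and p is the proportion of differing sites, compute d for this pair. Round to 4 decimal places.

0.2407

Differing sites — 6:G/T; 9:C/T; 20:A/G; 25:C/T; 29:G/C; 31:C/G; 34:T/C.
p = 7/34 = 0.205882.
d = −0.75 · ln(1 − (4/3)·0.205882) = −0.75 · ln(0.725491) = −0.75 · (-0.320907) = 0.2407.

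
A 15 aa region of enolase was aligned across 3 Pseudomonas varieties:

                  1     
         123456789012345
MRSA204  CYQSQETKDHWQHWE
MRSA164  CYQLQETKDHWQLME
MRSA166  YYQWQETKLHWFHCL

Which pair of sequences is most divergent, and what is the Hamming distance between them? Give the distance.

Pairwise Hamming distances:
  MRSA204 vs MRSA164: 3
  MRSA204 vs MRSA166: 6
  MRSA164 vs MRSA166: 7
The largest is 7, between MRSA164 and MRSA166.

7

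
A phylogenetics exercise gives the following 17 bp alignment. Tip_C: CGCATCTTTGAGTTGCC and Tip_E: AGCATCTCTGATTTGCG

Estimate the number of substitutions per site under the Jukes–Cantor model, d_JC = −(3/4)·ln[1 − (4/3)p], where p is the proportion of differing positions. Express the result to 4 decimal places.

0.2824

The sequences differ at positions 1 (C/A), 8 (T/C), 12 (G/T), 17 (C/G).
p = 4/17 = 0.235294.
d = −0.75 · ln(1 − (4/3)·0.235294) = −0.75 · ln(0.686275) = −0.75 · (-0.376477) = 0.2824.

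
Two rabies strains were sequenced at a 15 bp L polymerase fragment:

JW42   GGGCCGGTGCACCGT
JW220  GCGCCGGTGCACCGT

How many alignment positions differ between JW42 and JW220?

Differing sites — 2:G/C.
That gives 1 mismatch out of 15 aligned sites, so the Hamming distance is 1.

1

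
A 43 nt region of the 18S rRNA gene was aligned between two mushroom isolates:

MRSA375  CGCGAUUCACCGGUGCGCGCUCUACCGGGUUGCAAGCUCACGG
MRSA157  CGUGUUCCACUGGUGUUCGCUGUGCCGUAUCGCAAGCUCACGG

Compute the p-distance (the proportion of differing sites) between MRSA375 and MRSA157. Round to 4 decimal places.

Differing sites — 3:C/U; 5:A/U; 7:U/C; 11:C/U; 16:C/U; 17:G/U; 22:C/G; 24:A/G; 28:G/U; 29:G/A; 31:U/C.
There are 11 differences over 43 sites, so p = 11/43 = 0.2558.

0.2558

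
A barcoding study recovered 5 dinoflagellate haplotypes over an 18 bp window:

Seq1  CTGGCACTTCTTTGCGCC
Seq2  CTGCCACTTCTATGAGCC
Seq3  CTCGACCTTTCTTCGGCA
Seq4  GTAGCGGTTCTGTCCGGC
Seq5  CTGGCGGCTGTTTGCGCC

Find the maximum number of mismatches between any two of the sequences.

11

Pairwise Hamming distances:
  Seq1 vs Seq2: 3
  Seq1 vs Seq3: 8
  Seq1 vs Seq4: 7
  Seq1 vs Seq5: 4
  Seq2 vs Seq3: 10
  Seq2 vs Seq4: 9
  Seq2 vs Seq5: 7
  Seq3 vs Seq4: 11
  Seq3 vs Seq5: 10
  Seq4 vs Seq5: 7
The largest is 11, between Seq3 and Seq4.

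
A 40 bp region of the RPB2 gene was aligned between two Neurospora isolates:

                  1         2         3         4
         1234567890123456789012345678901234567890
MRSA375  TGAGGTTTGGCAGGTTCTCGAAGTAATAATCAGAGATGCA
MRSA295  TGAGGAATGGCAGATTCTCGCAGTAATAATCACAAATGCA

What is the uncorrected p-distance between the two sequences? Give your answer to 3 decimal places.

The sequences differ at positions 6 (T/A), 7 (T/A), 14 (G/A), 21 (A/C), 33 (G/C), 35 (G/A).
There are 6 differences over 40 sites, so p = 6/40 = 0.150.

0.150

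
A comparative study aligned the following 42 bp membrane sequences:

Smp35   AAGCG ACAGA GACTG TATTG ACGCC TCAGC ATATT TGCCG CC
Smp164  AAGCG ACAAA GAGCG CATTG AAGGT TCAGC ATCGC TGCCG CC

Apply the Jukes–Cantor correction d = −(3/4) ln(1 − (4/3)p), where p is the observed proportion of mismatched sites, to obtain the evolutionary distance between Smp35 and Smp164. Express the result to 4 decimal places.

0.2865

Differing sites — 9:G/A; 13:C/G; 14:T/C; 16:T/C; 22:C/A; 24:C/G; 25:C/T; 33:A/C; 34:T/G; 35:T/C.
p = 10/42 = 0.238095.
d = −0.75 · ln(1 − (4/3)·0.238095) = −0.75 · ln(0.682540) = −0.75 · (-0.381934) = 0.2865.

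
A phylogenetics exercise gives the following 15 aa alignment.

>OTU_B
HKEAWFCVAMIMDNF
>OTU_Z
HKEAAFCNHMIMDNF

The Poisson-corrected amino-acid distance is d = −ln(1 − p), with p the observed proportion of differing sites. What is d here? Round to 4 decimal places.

0.2231

Differing sites — 5:W/A; 8:V/N; 9:A/H.
p = 3/15 = 0.200000.
d = −ln(1 − 0.200000) = −ln(0.800000) = 0.2231.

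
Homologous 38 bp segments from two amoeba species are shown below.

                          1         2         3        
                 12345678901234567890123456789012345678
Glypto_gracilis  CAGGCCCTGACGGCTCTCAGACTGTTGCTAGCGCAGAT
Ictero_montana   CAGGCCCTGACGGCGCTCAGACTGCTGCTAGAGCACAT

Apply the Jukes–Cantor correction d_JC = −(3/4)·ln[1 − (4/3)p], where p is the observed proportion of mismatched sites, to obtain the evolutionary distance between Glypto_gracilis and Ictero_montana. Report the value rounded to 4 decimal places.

0.1134

The sequences differ at positions 15 (T/G), 25 (T/C), 32 (C/A), 36 (G/C).
p = 4/38 = 0.105263.
d = −0.75 · ln(1 − (4/3)·0.105263) = −0.75 · ln(0.859649) = −0.75 · (-0.151231) = 0.1134.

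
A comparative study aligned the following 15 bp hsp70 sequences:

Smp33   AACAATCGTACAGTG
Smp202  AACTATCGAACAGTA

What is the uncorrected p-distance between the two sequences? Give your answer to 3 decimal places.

0.200

Mismatches occur at site 4 (A→T), site 9 (T→A), site 15 (G→A).
There are 3 differences over 15 sites, so p = 3/15 = 0.200.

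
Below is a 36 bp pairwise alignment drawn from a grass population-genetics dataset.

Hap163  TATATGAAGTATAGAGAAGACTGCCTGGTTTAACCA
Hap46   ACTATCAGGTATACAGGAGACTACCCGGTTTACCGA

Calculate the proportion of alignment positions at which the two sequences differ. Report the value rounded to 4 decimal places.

The sequences differ at positions 1 (T/A), 2 (A/C), 6 (G/C), 8 (A/G), 14 (G/C), 17 (A/G), 23 (G/A), 26 (T/C), 33 (A/C), 35 (C/G).
There are 10 differences over 36 sites, so p = 10/36 = 0.2778.

0.2778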